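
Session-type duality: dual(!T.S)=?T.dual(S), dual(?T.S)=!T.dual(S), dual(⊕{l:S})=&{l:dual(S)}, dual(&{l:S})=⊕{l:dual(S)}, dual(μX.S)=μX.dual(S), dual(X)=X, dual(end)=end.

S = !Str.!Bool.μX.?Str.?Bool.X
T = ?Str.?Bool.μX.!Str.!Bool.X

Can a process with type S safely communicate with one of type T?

!Str ‖ ?Str  ok
  !Bool ‖ ?Bool  ok
    μX ‖ μX  ok (rec unchanged)
      ?Str ‖ !Str  ok
        ?Bool ‖ !Bool  ok
          X ‖ X  ok

YES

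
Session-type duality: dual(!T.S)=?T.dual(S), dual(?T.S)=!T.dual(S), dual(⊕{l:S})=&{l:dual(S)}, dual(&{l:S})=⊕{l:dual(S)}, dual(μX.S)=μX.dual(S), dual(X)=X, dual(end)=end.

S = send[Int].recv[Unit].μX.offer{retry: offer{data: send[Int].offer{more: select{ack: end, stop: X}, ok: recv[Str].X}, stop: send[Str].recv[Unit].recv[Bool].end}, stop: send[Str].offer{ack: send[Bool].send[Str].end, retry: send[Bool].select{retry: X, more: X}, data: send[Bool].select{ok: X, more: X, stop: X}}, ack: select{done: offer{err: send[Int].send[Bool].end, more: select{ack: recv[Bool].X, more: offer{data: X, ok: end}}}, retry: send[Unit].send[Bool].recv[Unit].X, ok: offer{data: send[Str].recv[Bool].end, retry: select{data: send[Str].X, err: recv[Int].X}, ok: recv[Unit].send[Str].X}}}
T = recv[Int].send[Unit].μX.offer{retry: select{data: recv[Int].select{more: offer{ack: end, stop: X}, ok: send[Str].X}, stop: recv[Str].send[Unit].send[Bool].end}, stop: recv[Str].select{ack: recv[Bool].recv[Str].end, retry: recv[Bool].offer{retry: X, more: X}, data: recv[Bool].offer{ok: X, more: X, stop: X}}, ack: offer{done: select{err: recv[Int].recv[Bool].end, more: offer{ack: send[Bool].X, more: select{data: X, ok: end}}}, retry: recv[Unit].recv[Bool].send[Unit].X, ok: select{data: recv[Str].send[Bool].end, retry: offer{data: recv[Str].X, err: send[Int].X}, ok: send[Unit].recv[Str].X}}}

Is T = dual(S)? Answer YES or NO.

send[Int] vs recv[Int]  ✓
  recv[Unit] vs send[Unit]  ✓
    μX vs μX  ✓ (binder kept)
      offer{retry,stop,ack} vs offer{retry,stop,ack}  ✗ choice polarity not flipped — not dual

NO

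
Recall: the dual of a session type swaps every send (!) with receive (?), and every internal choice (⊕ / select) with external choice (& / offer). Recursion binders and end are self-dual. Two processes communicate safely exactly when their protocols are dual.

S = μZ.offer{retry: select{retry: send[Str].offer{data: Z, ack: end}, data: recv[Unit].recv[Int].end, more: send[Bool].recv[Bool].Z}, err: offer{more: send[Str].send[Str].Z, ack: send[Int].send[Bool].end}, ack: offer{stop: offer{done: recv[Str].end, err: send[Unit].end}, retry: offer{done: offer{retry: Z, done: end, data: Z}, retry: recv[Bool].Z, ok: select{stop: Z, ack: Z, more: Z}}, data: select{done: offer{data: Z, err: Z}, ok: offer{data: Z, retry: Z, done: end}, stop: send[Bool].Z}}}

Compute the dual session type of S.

μZ.select{retry: offer{retry: recv[Str].select{data: Z, ack: end}, data: send[Unit].send[Int].end, more: recv[Bool].send[Bool].Z}, err: select{more: recv[Str].recv[Str].Z, ack: recv[Int].recv[Bool].end}, ack: select{stop: select{done: send[Str].end, err: recv[Unit].end}, retry: select{done: select{retry: Z, done: end, data: Z}, retry: send[Bool].Z, ok: offer{stop: Z, ack: Z, more: Z}}, data: offer{done: select{data: Z, err: Z}, ok: select{data: Z, retry: Z, done: end}, stop: recv[Bool].Z}}}

μZ → μZ  (binder kept)
  offer{retry,err,ack} → select{retry,err,ack}  (&→⊕)
    case retry:
      select{retry,data,more} → offer{retry,data,more}  (internal→external)
        case retry:
          send[Str] → recv[Str]
            offer{data,ack} → select{data,ack}  (&→⊕)
              case data:
                Z ↦ Z
              case ack:
                end ↦ end
        case data:
          recv[Unit] → send[Unit]
            recv[Int] → send[Int]
              end ↦ end
        case more:
          send[Bool] → recv[Bool]
            recv[Bool] → send[Bool]
              Z ↦ Z
    case err:
      offer{more,ack} → select{more,ack}  (&→⊕)
        case more:
          send[Str] → recv[Str]
            send[Str] → recv[Str]
              Z ↦ Z
        case ack:
          send[Int] → recv[Int]
            send[Bool] → recv[Bool]
              end ↦ end
    case ack:
      offer{stop,retry,data} → select{stop,retry,data}  (&→⊕)
        case stop:
          offer{done,err} → select{done,err}  (&→⊕)
            case done:
              recv[Str] → send[Str]
                end ↦ end
            case err:
              send[Unit] → recv[Unit]
                end ↦ end
        case retry:
          offer{done,retry,ok} → select{done,retry,ok}  (&→⊕)
            case done:
              offer{retry,done,data} → select{retry,done,data}  (&→⊕)
                case retry:
                  Z ↦ Z
                case done:
                  end ↦ end
                case data:
                  Z ↦ Z
            case retry:
              recv[Bool] → send[Bool]
                Z ↦ Z
            case ok:
              select{stop,ack,more} → offer{stop,ack,more}  (internal→external)
                case stop:
                  Z ↦ Z
                case ack:
                  Z ↦ Z
                case more:
                  Z ↦ Z
        case data:
          select{done,ok,stop} → offer{done,ok,stop}  (internal→external)
            case done:
              offer{data,err} → select{data,err}  (&→⊕)
                case data:
                  Z ↦ Z
                case err:
                  Z ↦ Z
            case ok:
              offer{data,retry,done} → select{data,retry,done}  (&→⊕)
                case data:
                  Z ↦ Z
                case retry:
                  Z ↦ Z
                case done:
                  end ↦ end
            case stop:
              send[Bool] → recv[Bool]
                Z ↦ Z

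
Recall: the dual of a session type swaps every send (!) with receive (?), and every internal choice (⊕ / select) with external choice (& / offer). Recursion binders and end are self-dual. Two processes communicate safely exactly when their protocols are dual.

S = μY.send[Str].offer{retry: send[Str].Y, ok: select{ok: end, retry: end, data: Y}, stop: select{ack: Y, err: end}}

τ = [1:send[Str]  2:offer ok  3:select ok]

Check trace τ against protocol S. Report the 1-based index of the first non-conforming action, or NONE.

NONE

[1] send[Str]  ✓  now at offer{retry: send[Str].μY.…, ok: select{ok: end, retry: end, data: μY.…}, stop: select{ack: μY.…, err: end}}
[2] offer ok  ✓  now at select{ok: end, retry: end, data: μY.…}
[3] select ok  ✓  now at end
all 3 steps conform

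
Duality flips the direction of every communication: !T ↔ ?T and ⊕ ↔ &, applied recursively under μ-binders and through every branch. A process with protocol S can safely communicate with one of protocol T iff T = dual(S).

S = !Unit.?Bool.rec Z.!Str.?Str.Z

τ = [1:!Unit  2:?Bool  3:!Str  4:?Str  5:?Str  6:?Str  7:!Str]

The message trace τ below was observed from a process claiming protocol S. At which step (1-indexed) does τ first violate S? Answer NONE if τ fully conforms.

5

[1] !Unit  ✓  cont: ?Bool.rec Z.…
[2] ?Bool  ✓  cont: rec Z.…
[3] !Str  ✓  cont: ?Str.rec Z.…
[4] ?Str  ✓  cont: rec Z.…
[5] got ?Str, protocol expects !Str  ✗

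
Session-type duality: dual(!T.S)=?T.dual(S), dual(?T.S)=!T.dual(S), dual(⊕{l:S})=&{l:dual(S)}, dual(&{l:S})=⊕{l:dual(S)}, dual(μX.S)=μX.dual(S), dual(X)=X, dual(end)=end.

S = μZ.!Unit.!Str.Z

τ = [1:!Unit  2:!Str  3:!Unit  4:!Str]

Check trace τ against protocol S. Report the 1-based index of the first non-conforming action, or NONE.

@1 !Unit  ✓  now at !Str.μZ.…
@2 !Str  ✓  now at μZ.…
@3 !Unit  ✓  now at !Str.μZ.…
@4 !Str  ✓  now at μZ.…
τ conforms to S (length 4)

NONE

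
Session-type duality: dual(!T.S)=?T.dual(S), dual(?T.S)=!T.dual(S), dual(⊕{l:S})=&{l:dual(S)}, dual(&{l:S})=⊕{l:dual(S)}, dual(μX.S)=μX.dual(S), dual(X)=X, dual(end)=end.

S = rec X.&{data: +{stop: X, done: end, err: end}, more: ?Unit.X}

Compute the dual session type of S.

rec X = rec X  (binder kept)
  &{data,more} = +{data,more}  (external→internal)
    • data:
      +{stop,done,err} = &{stop,done,err}  (⊕→&)
        • stop:
          dual(X) = X
        • done:
          dual(end) = end
        • err:
          dual(end) = end
    • more:
      ?Unit = !Unit
        dual(X) = X

rec X.+{data: &{stop: X, done: end, err: end}, more: !Unit.X}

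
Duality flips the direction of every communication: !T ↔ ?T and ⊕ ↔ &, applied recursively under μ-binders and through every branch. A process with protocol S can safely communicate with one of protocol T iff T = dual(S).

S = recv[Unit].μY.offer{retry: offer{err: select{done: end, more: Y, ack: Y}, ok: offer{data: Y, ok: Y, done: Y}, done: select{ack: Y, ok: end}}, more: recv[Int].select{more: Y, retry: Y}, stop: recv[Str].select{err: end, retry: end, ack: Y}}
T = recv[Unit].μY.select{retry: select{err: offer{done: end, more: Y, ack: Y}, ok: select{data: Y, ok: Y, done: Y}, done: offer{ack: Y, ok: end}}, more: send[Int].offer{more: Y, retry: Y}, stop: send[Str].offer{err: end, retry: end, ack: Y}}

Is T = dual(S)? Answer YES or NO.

NO

recv[Unit] | recv[Unit]  ✗ same direction on both sides — not dual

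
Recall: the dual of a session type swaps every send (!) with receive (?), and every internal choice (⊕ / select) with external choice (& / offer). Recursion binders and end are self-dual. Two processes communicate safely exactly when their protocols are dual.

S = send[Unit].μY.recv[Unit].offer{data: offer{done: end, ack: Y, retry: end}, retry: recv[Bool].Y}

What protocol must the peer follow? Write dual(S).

send[Unit] → recv[Unit]
  μY → μY  (μ self-dual)
    recv[Unit] → send[Unit]
      offer{data,retry} → select{data,retry}  (offer→select)
        • data:
          offer{done,ack,retry} → select{done,ack,retry}  (offer→select)
            • done:
              end self-dual
            • ack:
              Y self-dual
            • retry:
              end self-dual
        • retry:
          recv[Bool] → send[Bool]
            Y self-dual

recv[Unit].μY.send[Unit].select{data: select{done: end, ack: Y, retry: end}, retry: send[Bool].Y}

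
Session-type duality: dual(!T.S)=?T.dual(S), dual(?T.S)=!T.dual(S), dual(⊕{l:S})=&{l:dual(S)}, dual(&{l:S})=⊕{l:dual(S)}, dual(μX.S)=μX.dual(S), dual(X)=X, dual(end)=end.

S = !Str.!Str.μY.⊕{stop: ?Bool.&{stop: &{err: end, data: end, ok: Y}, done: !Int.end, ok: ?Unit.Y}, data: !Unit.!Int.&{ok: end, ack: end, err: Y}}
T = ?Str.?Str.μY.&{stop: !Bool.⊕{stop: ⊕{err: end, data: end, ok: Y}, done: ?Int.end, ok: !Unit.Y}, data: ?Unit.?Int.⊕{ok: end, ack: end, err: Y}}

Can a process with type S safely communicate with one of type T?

YES

!Str ‖ ?Str  match
  !Str ‖ ?Str  match
    μY ‖ μY  match (binder kept)
      ⊕{stop,data} ‖ &{stop,data}  match labels match
        • stop:
          ?Bool ‖ !Bool  match
            &{stop,done,ok} ‖ ⊕{stop,done,ok}  match labels match
              • stop:
                &{err,data,ok} ‖ ⊕{err,data,ok}  match labels match
                  • err:
                    end ‖ end  match
                  • data:
                    end ‖ end  match
                  • ok:
                    Y ‖ Y  match
              • done:
                !Int ‖ ?Int  match
                  end ‖ end  match
              • ok:
                ?Unit ‖ !Unit  match
                  Y ‖ Y  match
        • data:
          !Unit ‖ ?Unit  match
            !Int ‖ ?Int  match
              &{ok,ack,err} ‖ ⊕{ok,ack,err}  match labels match
                • ok:
                  end ‖ end  match
                • ack:
                  end ‖ end  match
                • err:
                  Y ‖ Y  match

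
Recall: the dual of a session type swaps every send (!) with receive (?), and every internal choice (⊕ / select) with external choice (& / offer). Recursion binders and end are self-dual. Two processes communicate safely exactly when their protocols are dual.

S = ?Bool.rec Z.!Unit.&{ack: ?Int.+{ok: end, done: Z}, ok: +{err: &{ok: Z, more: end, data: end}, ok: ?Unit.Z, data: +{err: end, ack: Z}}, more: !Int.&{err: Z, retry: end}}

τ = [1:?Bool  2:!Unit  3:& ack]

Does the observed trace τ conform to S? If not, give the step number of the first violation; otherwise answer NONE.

NONE

@1 ?Bool  ok  residual = rec Z.…
@2 !Unit  ok  residual = &{ack: ?Int.+{ok: end, done: rec Z.…}, ok: +{err: &{ok: rec Z.…, more: end, data: end}, ok: ?Unit.rec Z.…, data: +{err: end, ack: rec Z.…}}, more: !Int.&{err: rec Z.…, retry: end}}
@3 & ack  ok  residual = ?Int.+{ok: end, done: rec Z.…}
trace exhausted — no violation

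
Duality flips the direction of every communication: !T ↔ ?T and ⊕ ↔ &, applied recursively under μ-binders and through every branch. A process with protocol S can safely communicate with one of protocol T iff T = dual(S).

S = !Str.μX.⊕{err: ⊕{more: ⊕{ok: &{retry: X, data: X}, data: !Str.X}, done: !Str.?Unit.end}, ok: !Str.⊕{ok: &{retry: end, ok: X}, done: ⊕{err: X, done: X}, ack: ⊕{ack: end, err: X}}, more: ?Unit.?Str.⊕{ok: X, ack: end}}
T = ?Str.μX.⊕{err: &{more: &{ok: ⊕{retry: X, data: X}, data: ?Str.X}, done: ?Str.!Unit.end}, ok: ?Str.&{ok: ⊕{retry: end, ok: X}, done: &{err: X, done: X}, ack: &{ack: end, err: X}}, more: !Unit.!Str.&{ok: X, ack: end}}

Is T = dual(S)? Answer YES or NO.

NO

!Str ‖ ?Str  ✓
  μX ‖ μX  ✓ (rec unchanged)
    ⊕{err,ok,more} ‖ ⊕{err,ok,more}  ✗ choice polarity not flipped — not dual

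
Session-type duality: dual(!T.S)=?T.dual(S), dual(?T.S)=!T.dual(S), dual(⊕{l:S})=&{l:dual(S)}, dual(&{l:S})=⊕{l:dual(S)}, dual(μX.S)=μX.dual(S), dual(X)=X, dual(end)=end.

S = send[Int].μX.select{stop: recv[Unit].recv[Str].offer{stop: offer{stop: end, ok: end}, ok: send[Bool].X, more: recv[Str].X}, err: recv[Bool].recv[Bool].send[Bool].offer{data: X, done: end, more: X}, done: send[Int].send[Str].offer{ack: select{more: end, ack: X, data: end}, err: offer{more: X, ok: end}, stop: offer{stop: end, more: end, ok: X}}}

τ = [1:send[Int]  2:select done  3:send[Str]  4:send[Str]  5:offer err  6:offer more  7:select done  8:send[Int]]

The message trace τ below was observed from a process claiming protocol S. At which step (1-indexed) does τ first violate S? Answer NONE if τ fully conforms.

3

[1] send[Int]  ok  now at μX.…
[2] select done  ok  now at send[Int].send[Str].offer{ack: select{more: end, ack: μX.…, data: end}, err: offer{more: μX.…, ok: end}, stop: offer{stop: end, more: end, ok: μX.…}}
[3] got send[Str], protocol expects send[Int]  ✗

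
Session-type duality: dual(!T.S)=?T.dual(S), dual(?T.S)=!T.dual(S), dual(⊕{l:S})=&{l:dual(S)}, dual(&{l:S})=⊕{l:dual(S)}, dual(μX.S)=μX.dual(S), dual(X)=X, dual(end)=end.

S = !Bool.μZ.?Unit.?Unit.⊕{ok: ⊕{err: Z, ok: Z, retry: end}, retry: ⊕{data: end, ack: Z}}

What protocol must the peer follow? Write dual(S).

?Bool.μZ.!Unit.!Unit.&{ok: &{err: Z, ok: Z, retry: end}, retry: &{data: end, ack: Z}}

!Bool = ?Bool
  μZ = μZ  (binder kept)
    ?Unit = !Unit
      ?Unit = !Unit
        ⊕{ok,retry} = &{ok,retry}  (internal→external)
          case ok:
            ⊕{err,ok,retry} = &{err,ok,retry}  (internal→external)
              case err:
                Z ↦ Z
              case ok:
                Z ↦ Z
              case retry:
                end ↦ end
          case retry:
            ⊕{data,ack} = &{data,ack}  (internal→external)
              case data:
                end ↦ end
              case ack:
                Z ↦ Z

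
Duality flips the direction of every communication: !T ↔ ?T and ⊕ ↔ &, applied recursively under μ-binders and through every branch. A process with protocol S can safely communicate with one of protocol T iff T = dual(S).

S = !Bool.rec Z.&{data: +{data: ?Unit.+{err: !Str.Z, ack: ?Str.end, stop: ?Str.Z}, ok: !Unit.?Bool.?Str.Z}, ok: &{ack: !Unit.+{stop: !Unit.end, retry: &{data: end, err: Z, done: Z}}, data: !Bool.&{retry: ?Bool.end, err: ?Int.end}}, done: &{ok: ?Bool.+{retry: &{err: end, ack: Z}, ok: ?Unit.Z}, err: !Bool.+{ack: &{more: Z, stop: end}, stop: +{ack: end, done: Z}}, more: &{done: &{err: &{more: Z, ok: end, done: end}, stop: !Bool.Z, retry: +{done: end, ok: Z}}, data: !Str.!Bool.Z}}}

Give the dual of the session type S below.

?Bool.rec Z.+{data: &{data: !Unit.&{err: ?Str.Z, ack: !Str.end, stop: !Str.Z}, ok: ?Unit.!Bool.!Str.Z}, ok: +{ack: ?Unit.&{stop: ?Unit.end, retry: +{data: end, err: Z, done: Z}}, data: ?Bool.+{retry: !Bool.end, err: !Int.end}}, done: +{ok: !Bool.&{retry: +{err: end, ack: Z}, ok: !Unit.Z}, err: ?Bool.&{ack: +{more: Z, stop: end}, stop: &{ack: end, done: Z}}, more: +{done: +{err: +{more: Z, ok: end, done: end}, stop: ?Bool.Z, retry: &{done: end, ok: Z}}, data: ?Str.?Bool.Z}}}

!Bool = ?Bool
  rec Z = rec Z  (binder kept)
    &{data,ok,done} = +{data,ok,done}  (external→internal)
      [data]
        +{data,ok} = &{data,ok}  (internal→external)
          [data]
            ?Unit = !Unit
              +{err,ack,stop} = &{err,ack,stop}  (internal→external)
                [err]
                  !Str = ?Str
                    Z ↦ Z
                [ack]
                  ?Str = !Str
                    end ↦ end
                [stop]
                  ?Str = !Str
                    Z ↦ Z
          [ok]
            !Unit = ?Unit
              ?Bool = !Bool
                ?Str = !Str
                  Z ↦ Z
      [ok]
        &{ack,data} = +{ack,data}  (external→internal)
          [ack]
            !Unit = ?Unit
              +{stop,retry} = &{stop,retry}  (internal→external)
                [stop]
                  !Unit = ?Unit
                    end ↦ end
                [retry]
                  &{data,err,done} = +{data,err,done}  (external→internal)
                    [data]
                      end ↦ end
                    [err]
                      Z ↦ Z
                    [done]
                      Z ↦ Z
          [data]
            !Bool = ?Bool
              &{retry,err} = +{retry,err}  (external→internal)
                [retry]
                  ?Bool = !Bool
                    end ↦ end
                [err]
                  ?Int = !Int
                    end ↦ end
      [done]
        &{ok,err,more} = +{ok,err,more}  (external→internal)
          [ok]
            ?Bool = !Bool
              +{retry,ok} = &{retry,ok}  (internal→external)
                [retry]
                  &{err,ack} = +{err,ack}  (external→internal)
                    [err]
                      end ↦ end
                    [ack]
                      Z ↦ Z
                [ok]
                  ?Unit = !Unit
                    Z ↦ Z
          [err]
            !Bool = ?Bool
              +{ack,stop} = &{ack,stop}  (internal→external)
                [ack]
                  &{more,stop} = +{more,stop}  (external→internal)
                    [more]
                      Z ↦ Z
                    [stop]
                      end ↦ end
                [stop]
                  +{ack,done} = &{ack,done}  (internal→external)
                    [ack]
                      end ↦ end
                    [done]
                      Z ↦ Z
          [more]
            &{done,data} = +{done,data}  (external→internal)
              [done]
                &{err,stop,retry} = +{err,stop,retry}  (external→internal)
                  [err]
                    &{more,ok,done} = +{more,ok,done}  (external→internal)
                      [more]
                        Z ↦ Z
                      [ok]
                        end ↦ end
                      [done]
                        end ↦ end
                  [stop]
                    !Bool = ?Bool
                      Z ↦ Z
                  [retry]
                    +{done,ok} = &{done,ok}  (internal→external)
                      [done]
                        end ↦ end
                      [ok]
                        Z ↦ Z
              [data]
                !Str = ?Str
                  !Bool = ?Bool
                    Z ↦ Z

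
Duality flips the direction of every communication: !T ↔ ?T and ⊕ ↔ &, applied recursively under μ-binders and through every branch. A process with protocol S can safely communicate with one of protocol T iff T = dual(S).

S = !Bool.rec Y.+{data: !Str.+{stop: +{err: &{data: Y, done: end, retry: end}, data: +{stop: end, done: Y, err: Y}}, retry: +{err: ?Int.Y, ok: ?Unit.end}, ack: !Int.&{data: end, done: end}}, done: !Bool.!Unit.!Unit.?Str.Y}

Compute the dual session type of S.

?Bool.rec Y.&{data: ?Str.&{stop: &{err: +{data: Y, done: end, retry: end}, data: &{stop: end, done: Y, err: Y}}, retry: &{err: !Int.Y, ok: !Unit.end}, ack: ?Int.+{data: end, done: end}}, done: ?Bool.?Unit.?Unit.!Str.Y}

!Bool = ?Bool
  rec Y = rec Y  (rec unchanged)
    +{data,done} = &{data,done}  (internal→external)
      case data:
        !Str = ?Str
          +{stop,retry,ack} = &{stop,retry,ack}  (internal→external)
            case stop:
              +{err,data} = &{err,data}  (internal→external)
                case err:
                  &{data,done,retry} = +{data,done,retry}  (external→internal)
                    case data:
                      Y self-dual
                    case done:
                      end self-dual
                    case retry:
                      end self-dual
                case data:
                  +{stop,done,err} = &{stop,done,err}  (internal→external)
                    case stop:
                      end self-dual
                    case done:
                      Y self-dual
                    case err:
                      Y self-dual
            case retry:
              +{err,ok} = &{err,ok}  (internal→external)
                case err:
                  ?Int = !Int
                    Y self-dual
                case ok:
                  ?Unit = !Unit
                    end self-dual
            case ack:
              !Int = ?Int
                &{data,done} = +{data,done}  (external→internal)
                  case data:
                    end self-dual
                  case done:
                    end self-dual
      case done:
        !Bool = ?Bool
          !Unit = ?Unit
            !Unit = ?Unit
              ?Str = !Str
                Y self-dual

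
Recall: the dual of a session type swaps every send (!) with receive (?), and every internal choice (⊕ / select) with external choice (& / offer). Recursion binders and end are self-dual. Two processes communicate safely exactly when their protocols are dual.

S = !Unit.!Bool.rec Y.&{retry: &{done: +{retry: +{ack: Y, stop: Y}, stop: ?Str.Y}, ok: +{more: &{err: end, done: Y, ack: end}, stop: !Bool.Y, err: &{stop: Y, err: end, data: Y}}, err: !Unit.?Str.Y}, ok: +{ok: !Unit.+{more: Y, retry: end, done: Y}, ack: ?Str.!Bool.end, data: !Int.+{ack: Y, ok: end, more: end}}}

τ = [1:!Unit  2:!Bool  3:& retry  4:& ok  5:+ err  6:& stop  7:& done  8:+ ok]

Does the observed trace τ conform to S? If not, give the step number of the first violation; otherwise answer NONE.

@1 !Unit  match  now at !Bool.rec Y.…
@2 !Bool  match  now at rec Y.…
@3 & retry  match  now at &{done: +{retry: +{ack: rec Y.…, stop: rec Y.…}, stop: ?Str.rec Y.…}, ok: +{more: &{err: end, done: rec Y.…, ack: end}, stop: !Bool.rec Y.…, err: &{stop: rec Y.…, err: end, data: rec Y.…}}, err: !Unit.?Str.rec Y.…}
@4 & ok  match  now at +{more: &{err: end, done: rec Y.…, ack: end}, stop: !Bool.rec Y.…, err: &{stop: rec Y.…, err: end, data: rec Y.…}}
@5 + err  match  now at &{stop: rec Y.…, err: end, data: rec Y.…}
@6 & stop  match  now at rec Y.…
@7 got & done, protocol expects & retry or & ok  ✗

7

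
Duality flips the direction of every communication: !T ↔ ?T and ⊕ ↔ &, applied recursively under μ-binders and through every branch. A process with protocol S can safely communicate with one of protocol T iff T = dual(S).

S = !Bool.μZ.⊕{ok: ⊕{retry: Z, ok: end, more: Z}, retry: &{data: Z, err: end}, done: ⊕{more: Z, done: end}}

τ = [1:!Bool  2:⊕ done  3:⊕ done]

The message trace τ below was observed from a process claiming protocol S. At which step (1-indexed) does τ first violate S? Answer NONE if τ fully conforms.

NONE

[1] !Bool  ✓  state: μZ.…
[2] ⊕ done  ✓  state: ⊕{more: μZ.…, done: end}
[3] ⊕ done  ✓  state: end
all 3 steps conform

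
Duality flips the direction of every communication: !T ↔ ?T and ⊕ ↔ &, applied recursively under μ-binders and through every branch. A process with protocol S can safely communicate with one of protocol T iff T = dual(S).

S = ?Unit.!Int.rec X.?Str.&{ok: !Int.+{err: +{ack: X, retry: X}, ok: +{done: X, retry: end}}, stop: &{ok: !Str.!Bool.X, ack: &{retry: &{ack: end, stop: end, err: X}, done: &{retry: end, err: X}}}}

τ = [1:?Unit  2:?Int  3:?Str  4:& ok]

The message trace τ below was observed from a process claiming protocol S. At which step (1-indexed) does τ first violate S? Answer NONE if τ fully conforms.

@1 ?Unit  match  state: !Int.rec X.…
@2 got ?Int, protocol expects !Int  ✗

2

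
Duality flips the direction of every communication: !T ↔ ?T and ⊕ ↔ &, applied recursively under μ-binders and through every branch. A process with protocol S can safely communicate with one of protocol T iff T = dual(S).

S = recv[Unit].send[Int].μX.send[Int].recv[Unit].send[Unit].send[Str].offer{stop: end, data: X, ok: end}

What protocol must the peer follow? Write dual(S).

recv[Unit] ↦ send[Unit]
  send[Int] ↦ recv[Int]
    μX ↦ μX  (rec unchanged)
      send[Int] ↦ recv[Int]
        recv[Unit] ↦ send[Unit]
          send[Unit] ↦ recv[Unit]
            send[Str] ↦ recv[Str]
              offer{stop,data,ok} ↦ select{stop,data,ok}  (&→⊕)
                • stop:
                  end ↦ end
                • data:
                  X ↦ X
                • ok:
                  end ↦ end

send[Unit].recv[Int].μX.recv[Int].send[Unit].recv[Unit].recv[Str].select{stop: end, data: X, ok: end}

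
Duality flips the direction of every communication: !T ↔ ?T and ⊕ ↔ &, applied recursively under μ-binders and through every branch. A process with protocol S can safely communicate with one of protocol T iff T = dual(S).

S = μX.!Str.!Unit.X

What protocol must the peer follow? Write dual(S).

μX.?Str.?Unit.X

μX → μX  (rec unchanged)
  !Str → ?Str
    !Unit → ?Unit
      dual(X) = X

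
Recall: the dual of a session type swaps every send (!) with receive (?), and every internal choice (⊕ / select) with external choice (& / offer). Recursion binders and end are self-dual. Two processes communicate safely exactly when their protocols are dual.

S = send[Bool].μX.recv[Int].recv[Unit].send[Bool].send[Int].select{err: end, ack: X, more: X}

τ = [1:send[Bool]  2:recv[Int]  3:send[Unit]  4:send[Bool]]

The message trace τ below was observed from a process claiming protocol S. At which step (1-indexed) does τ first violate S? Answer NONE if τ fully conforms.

@1 send[Bool]  ok  residual = μX.…
@2 recv[Int]  ok  residual = recv[Unit].send[Bool].send[Int].select{err: end, ack: μX.…, more: μX.…}
@3 got send[Unit], protocol expects recv[Unit]  ✗

3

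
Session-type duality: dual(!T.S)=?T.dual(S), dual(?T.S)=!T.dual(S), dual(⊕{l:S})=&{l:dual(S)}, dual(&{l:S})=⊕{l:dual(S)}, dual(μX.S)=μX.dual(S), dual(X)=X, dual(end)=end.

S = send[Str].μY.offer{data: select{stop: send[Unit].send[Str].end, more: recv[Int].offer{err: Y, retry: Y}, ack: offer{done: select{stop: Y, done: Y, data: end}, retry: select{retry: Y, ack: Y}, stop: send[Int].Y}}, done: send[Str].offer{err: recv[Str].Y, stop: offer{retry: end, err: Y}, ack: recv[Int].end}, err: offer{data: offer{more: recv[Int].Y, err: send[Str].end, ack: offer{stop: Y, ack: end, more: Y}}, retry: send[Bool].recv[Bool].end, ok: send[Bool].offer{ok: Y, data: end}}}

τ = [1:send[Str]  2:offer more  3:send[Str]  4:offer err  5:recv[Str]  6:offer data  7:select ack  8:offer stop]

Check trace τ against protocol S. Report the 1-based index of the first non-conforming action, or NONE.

step 1: send[Str]  ok  residual = μY.…
step 2: got offer more, protocol expects offer data or offer done or offer err  ✗

2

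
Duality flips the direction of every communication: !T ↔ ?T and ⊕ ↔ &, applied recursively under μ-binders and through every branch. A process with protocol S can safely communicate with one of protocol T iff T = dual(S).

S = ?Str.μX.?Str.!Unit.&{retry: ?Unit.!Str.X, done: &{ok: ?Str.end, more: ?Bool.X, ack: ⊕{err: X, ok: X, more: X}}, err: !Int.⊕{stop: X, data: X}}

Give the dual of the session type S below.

?Str → !Str
  μX → μX  (μ self-dual)
    ?Str → !Str
      !Unit → ?Unit
        &{retry,done,err} → ⊕{retry,done,err}  (&→⊕)
          case retry:
            ?Unit → !Unit
              !Str → ?Str
                dual(X) = X
          case done:
            &{ok,more,ack} → ⊕{ok,more,ack}  (&→⊕)
              case ok:
                ?Str → !Str
                  dual(end) = end
              case more:
                ?Bool → !Bool
                  dual(X) = X
              case ack:
                ⊕{err,ok,more} → &{err,ok,more}  (⊕→&)
                  case err:
                    dual(X) = X
                  case ok:
                    dual(X) = X
                  case more:
                    dual(X) = X
          case err:
            !Int → ?Int
              ⊕{stop,data} → &{stop,data}  (⊕→&)
                case stop:
                  dual(X) = X
                case data:
                  dual(X) = X

!Str.μX.!Str.?Unit.⊕{retry: !Unit.?Str.X, done: ⊕{ok: !Str.end, more: !Bool.X, ack: &{err: X, ok: X, more: X}}, err: ?Int.&{stop: X, data: X}}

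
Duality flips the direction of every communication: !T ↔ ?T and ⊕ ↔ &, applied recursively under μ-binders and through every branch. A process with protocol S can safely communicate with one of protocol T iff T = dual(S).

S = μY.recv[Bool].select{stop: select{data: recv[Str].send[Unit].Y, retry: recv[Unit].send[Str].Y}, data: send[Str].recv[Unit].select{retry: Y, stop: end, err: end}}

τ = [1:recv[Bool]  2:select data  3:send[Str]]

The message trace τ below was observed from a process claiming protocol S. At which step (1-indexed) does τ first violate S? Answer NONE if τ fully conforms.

[1] recv[Bool]  match  cont: select{stop: select{data: recv[Str].send[Unit].μY.…, retry: recv[Unit].send[Str].μY.…}, data: send[Str].recv[Unit].select{retry: μY.…, stop: end, err: end}}
[2] select data  match  cont: send[Str].recv[Unit].select{retry: μY.…, stop: end, err: end}
[3] send[Str]  match  cont: recv[Unit].select{retry: μY.…, stop: end, err: end}
trace exhausted — no violation

NONE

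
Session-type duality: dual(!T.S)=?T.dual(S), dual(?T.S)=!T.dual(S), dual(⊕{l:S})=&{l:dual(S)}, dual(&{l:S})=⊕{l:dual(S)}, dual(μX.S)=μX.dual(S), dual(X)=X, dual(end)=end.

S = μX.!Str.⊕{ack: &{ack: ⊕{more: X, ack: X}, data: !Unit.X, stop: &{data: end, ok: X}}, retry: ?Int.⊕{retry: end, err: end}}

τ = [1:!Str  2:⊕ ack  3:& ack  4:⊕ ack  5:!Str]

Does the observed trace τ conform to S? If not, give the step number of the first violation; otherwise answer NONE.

@1 !Str  match  residual = ⊕{ack: &{ack: ⊕{more: μX.…, ack: μX.…}, data: !Unit.μX.…, stop: &{data: end, ok: μX.…}}, retry: ?Int.⊕{retry: end, err: end}}
@2 ⊕ ack  match  residual = &{ack: ⊕{more: μX.…, ack: μX.…}, data: !Unit.μX.…, stop: &{data: end, ok: μX.…}}
@3 & ack  match  residual = ⊕{more: μX.…, ack: μX.…}
@4 ⊕ ack  match  residual = μX.…
@5 !Str  match  residual = ⊕{ack: &{ack: ⊕{more: μX.…, ack: μX.…}, data: !Unit.μX.…, stop: &{data: end, ok: μX.…}}, retry: ?Int.⊕{retry: end, err: end}}
trace exhausted — no violation

NONE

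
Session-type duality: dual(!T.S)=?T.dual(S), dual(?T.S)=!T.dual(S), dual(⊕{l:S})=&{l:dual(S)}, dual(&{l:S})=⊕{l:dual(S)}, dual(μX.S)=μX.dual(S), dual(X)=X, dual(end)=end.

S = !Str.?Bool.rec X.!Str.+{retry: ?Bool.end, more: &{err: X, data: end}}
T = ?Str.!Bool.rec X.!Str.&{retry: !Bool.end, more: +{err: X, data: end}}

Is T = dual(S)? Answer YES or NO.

!Str | ?Str  ok
  ?Bool | !Bool  ok
    rec X | rec X  ok (binder kept)
      !Str | !Str  ✗ same direction on both sides — not dual

NO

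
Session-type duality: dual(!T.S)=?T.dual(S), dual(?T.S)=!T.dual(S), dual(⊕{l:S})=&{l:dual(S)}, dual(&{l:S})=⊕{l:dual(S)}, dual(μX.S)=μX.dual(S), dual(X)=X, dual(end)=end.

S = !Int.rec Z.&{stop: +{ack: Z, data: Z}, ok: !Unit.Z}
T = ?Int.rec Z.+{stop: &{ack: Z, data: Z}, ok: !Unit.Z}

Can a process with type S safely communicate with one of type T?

!Int ‖ ?Int  ok
  rec Z ‖ rec Z  ok (binder kept)
    &{stop,ok} ‖ +{stop,ok}  ok same labels
      case stop:
        +{ack,data} ‖ &{ack,data}  ok same labels
          case ack:
            Z ‖ Z  ok
          case data:
            Z ‖ Z  ok
      case ok:
        !Unit ‖ !Unit  ✗ same direction on both sides — not dual

NO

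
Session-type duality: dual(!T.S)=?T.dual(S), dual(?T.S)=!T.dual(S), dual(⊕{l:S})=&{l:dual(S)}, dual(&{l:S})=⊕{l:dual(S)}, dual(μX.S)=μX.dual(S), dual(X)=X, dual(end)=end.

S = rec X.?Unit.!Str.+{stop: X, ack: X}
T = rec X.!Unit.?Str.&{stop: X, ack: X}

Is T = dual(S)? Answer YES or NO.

YES

rec X ‖ rec X  ✓ (μ self-dual)
  ?Unit ‖ !Unit  ✓
    !Str ‖ ?Str  ✓
      +{stop,ack} ‖ &{stop,ack}  ✓ same labels
        • stop:
          X ‖ X  ✓
        • ack:
          X ‖ X  ✓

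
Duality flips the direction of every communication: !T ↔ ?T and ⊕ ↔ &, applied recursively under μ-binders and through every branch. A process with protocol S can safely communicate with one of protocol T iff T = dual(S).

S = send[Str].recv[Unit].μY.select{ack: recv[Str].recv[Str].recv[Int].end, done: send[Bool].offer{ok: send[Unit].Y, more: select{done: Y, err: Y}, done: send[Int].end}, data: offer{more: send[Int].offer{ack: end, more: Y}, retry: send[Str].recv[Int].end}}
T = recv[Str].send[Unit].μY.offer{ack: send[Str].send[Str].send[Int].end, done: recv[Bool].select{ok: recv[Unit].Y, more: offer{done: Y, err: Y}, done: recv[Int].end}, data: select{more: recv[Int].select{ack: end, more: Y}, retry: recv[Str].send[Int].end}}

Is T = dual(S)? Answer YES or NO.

send[Str] vs recv[Str]  ✓
  recv[Unit] vs send[Unit]  ✓
    μY vs μY  ✓ (binder kept)
      select{ack,done,data} vs offer{ack,done,data}  ✓ label sets agree
        [ack]
          recv[Str] vs send[Str]  ✓
            recv[Str] vs send[Str]  ✓
              recv[Int] vs send[Int]  ✓
                end vs end  ✓
        [done]
          send[Bool] vs recv[Bool]  ✓
            offer{ok,more,done} vs select{ok,more,done}  ✓ label sets agree
              [ok]
                send[Unit] vs recv[Unit]  ✓
                  Y vs Y  ✓
              [more]
                select{done,err} vs offer{done,err}  ✓ label sets agree
                  [done]
                    Y vs Y  ✓
                  [err]
                    Y vs Y  ✓
              [done]
                send[Int] vs recv[Int]  ✓
                  end vs end  ✓
        [data]
          offer{more,retry} vs select{more,retry}  ✓ label sets agree
            [more]
              send[Int] vs recv[Int]  ✓
                offer{ack,more} vs select{ack,more}  ✓ label sets agree
                  [ack]
                    end vs end  ✓
                  [more]
                    Y vs Y  ✓
            [retry]
              send[Str] vs recv[Str]  ✓
                recv[Int] vs send[Int]  ✓
                  end vs end  ✓

YES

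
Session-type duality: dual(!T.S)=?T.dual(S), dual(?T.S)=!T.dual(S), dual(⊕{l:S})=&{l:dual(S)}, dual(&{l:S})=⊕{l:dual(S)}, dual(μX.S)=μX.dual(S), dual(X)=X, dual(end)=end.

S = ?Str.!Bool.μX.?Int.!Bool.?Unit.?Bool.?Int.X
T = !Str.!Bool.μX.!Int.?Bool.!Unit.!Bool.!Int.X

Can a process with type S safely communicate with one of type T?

?Str vs !Str  ✓
  !Bool vs !Bool  ✗ same direction on both sides — not dual

NO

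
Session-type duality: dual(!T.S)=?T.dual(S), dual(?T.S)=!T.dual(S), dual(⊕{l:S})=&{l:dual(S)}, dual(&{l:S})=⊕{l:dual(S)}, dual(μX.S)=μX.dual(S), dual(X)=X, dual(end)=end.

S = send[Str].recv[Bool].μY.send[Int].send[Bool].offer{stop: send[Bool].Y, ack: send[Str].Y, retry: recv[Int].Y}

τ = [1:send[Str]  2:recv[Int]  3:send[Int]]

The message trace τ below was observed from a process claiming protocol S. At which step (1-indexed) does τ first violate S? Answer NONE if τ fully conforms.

2

@1 send[Str]  ok  residual = recv[Bool].μY.…
@2 got recv[Int], protocol expects recv[Bool]  ✗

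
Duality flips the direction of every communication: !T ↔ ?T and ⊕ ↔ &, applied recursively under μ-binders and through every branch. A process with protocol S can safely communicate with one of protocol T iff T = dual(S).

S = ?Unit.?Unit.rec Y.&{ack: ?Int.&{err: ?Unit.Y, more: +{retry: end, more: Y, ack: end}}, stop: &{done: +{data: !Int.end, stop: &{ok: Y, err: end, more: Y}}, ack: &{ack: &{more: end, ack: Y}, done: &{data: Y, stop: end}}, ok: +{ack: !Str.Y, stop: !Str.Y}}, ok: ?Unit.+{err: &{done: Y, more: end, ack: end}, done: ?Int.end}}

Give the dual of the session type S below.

?Unit ↦ !Unit
  ?Unit ↦ !Unit
    rec Y ↦ rec Y  (μ self-dual)
      &{ack,stop,ok} ↦ +{ack,stop,ok}  (offer→select)
        case ack:
          ?Int ↦ !Int
            &{err,more} ↦ +{err,more}  (offer→select)
              case err:
                ?Unit ↦ !Unit
                  Y ↦ Y
              case more:
                +{retry,more,ack} ↦ &{retry,more,ack}  (select→offer)
                  case retry:
                    end ↦ end
                  case more:
                    Y ↦ Y
                  case ack:
                    end ↦ end
        case stop:
          &{done,ack,ok} ↦ +{done,ack,ok}  (offer→select)
            case done:
              +{data,stop} ↦ &{data,stop}  (select→offer)
                case data:
                  !Int ↦ ?Int
                    end ↦ end
                case stop:
                  &{ok,err,more} ↦ +{ok,err,more}  (offer→select)
                    case ok:
                      Y ↦ Y
                    case err:
                      end ↦ end
                    case more:
                      Y ↦ Y
            case ack:
              &{ack,done} ↦ +{ack,done}  (offer→select)
                case ack:
                  &{more,ack} ↦ +{more,ack}  (offer→select)
                    case more:
                      end ↦ end
                    case ack:
                      Y ↦ Y
                case done:
                  &{data,stop} ↦ +{data,stop}  (offer→select)
                    case data:
                      Y ↦ Y
                    case stop:
                      end ↦ end
            case ok:
              +{ack,stop} ↦ &{ack,stop}  (select→offer)
                case ack:
                  !Str ↦ ?Str
                    Y ↦ Y
                case stop:
                  !Str ↦ ?Str
                    Y ↦ Y
        case ok:
          ?Unit ↦ !Unit
            +{err,done} ↦ &{err,done}  (select→offer)
              case err:
                &{done,more,ack} ↦ +{done,more,ack}  (offer→select)
                  case done:
                    Y ↦ Y
                  case more:
                    end ↦ end
                  case ack:
                    end ↦ end
              case done:
                ?Int ↦ !Int
                  end ↦ end

!Unit.!Unit.rec Y.+{ack: !Int.+{err: !Unit.Y, more: &{retry: end, more: Y, ack: end}}, stop: +{done: &{data: ?Int.end, stop: +{ok: Y, err: end, more: Y}}, ack: +{ack: +{more: end, ack: Y}, done: +{data: Y, stop: end}}, ok: &{ack: ?Str.Y, stop: ?Str.Y}}, ok: !Unit.&{err: +{done: Y, more: end, ack: end}, done: !Int.end}}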